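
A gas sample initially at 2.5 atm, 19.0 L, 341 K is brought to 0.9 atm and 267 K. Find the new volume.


P1V1/T1 = P2V2/T2
V2 = P1V1T2/(T1P2)
= 2.5×19.0×267/(341×0.9)
= 41.325 L

41.325 L


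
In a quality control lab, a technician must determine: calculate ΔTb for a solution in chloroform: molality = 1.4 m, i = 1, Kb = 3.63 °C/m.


ΔTb = Kb × m × i
= 3.63 × 1.4 × 1
= 5.082 °C

5.082 °C


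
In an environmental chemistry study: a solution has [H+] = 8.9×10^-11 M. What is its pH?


pH = -log10([H+]) = -log10(8.9×10^-11)
= 11 - log10(8.9)
= 11 - 0.95
= 10.05

10.05


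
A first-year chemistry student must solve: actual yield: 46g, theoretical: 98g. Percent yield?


% yield = actual/theoretical × 100
= 46/98 × 100
= 46.94%

46.94%


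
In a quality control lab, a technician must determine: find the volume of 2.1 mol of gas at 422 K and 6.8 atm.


PV = nRT  (R = 0.08206 L·atm/(mol·K))
V = nRT/P = 2.1×0.08206×422/6.8
= 10.694 L

10.694 L


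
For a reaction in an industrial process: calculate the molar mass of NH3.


M(NH3) = 1×14.01 + 3×1.008
= 14.01 + 3.02
= 17.03 g/mol

17.03 g/mol


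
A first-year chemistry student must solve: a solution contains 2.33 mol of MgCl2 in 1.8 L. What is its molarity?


M = n/V = 2.33/1.8 = 1.294 mol/L

1.294 M


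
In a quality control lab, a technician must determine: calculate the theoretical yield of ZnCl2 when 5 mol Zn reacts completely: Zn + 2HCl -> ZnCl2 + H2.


Mole ratio ZnCl2:Zn = 1:1
n(ZnCl2) = 5 × 1/1 = 5.000 mol
mass = 5.000 × 136.28 = 681.4 g

681.4 g


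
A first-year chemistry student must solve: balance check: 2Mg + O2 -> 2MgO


Equation: 2Mg + O2 -> 2MgO
Check atoms: Mg: 2=2, O: 2=2
Balanced

Yes, balanced


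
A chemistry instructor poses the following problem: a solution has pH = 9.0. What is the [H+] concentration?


[H+] = 10^(-pH) = 10^(-9.0)
= 1.0×10^-9 M

1.0×10^-9 M


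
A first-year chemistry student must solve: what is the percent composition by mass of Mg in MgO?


M(MgO) = 1×24.31 + 1×16.0 = 40.31 g/mol
Mass of Mg = 1 × 24.31 = 24.31 g/mol
% Mg = 24.31/40.31 × 100 = 60.31%

60.31%


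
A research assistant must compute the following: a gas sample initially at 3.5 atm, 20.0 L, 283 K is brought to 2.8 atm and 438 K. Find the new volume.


P1V1/T1 = P2V2/T2
V2 = P1V1T2/(T1P2)
= 3.5×20.0×438/(283×2.8)
= 38.693 L

38.693 L


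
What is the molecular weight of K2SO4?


M(K2SO4) = 2×39.1 + 1×32.07 + 4×16.0
= 78.2 + 32.07 + 64.0
= 174.27 g/mol

174.27 g/mol


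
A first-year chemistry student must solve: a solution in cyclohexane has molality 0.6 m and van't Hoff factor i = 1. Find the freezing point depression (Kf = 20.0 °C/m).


ΔTf = Kf × m × i
= 20.0 × 0.6 × 1
= 12.0 °C

12.0 °C


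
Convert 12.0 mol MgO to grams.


M(MgO) = 40.31 g/mol
mass = n × M = 12.0 × 40.31 = 483.72 g

483.72 g


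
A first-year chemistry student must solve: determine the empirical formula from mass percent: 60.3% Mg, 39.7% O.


Assume 100 g sample. Moles of each element:
  Mg: 60.3/24.31 = 2.48 mol
  O: 39.7/16.0 = 2.481 mol
Divide by smallest (2.48):
  Mg: 2.48/2.48 = 1.0
  O: 2.481/2.48 = 1.0
Empirical formula: MgO

MgO


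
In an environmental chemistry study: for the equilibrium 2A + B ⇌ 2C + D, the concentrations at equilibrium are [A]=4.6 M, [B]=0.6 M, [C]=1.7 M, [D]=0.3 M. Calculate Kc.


Kc = [C]^2[D]/([A]^2[B])
= (1.7^2 × 0.3^1)/(4.6^2 × 0.6^1)
= 0.867/12.696
= 0.06829

0.06829


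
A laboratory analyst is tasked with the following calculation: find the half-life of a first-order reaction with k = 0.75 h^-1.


t½ = ln2/k = 0.693147/(0.75 h^-1)
= 0.9242 h

0.9242 h


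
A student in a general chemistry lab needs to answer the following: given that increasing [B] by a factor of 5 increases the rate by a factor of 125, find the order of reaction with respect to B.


rate ∝ [B]^n
5^n = 125 → n = 3
Order in B: 3

3


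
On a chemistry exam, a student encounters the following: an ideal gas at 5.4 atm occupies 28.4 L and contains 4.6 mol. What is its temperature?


PV = nRT  (R = 0.08206 L·atm/(mol·K))
T = PV/(nR) = 5.4×28.4/(4.6×0.08206)
= 153.36/0.377476
= 406.28 K

406.28 K


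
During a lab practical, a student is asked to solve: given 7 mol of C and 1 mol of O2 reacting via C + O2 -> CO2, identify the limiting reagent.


Mole ratio available / coefficient:
  C: 7/1 = 7.000
  O2: 1/1 = 1.000
Smaller ratio is limiting.

O2


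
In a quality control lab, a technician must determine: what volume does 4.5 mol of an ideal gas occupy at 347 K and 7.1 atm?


PV = nRT  (R = 0.08206 L·atm/(mol·K))
V = nRT/P = 4.5×0.08206×347/7.1
= 18.047 L

18.047 L


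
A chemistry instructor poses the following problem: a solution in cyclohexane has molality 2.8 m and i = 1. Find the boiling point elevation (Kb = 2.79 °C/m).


ΔTb = Kb × m × i
= 2.79 × 2.8 × 1
= 7.812 °C

7.812 °C


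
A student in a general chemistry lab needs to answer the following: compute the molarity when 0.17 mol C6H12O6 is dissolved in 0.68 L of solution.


M = n/V = 0.17/0.68 = 0.250 mol/L

0.250 M


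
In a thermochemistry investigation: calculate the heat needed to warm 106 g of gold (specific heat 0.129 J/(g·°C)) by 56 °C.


q = mcΔT = 106 × 0.129 × 56
= 765.74 J

765.74 J


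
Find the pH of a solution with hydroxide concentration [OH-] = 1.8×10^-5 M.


pOH = -log10([OH-]) = -log10(1.8×10^-5)
= 5 - log10(1.8) = 4.74
pH = 14 - pOH = 14 - 4.74 = 9.26

9.26


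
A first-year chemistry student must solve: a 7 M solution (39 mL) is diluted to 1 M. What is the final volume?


C1V1 = C2V2
7 × 39 = 1 × V2
V2 = 273/1 = 273.0 mL

273.0 mL


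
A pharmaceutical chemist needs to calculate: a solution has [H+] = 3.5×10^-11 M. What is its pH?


pH = -log10([H+]) = -log10(3.5×10^-11)
= 11 - log10(3.5)
= 11 - 0.54
= 10.46

10.46


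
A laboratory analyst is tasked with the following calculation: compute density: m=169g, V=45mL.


ρ = mass/volume
= 169/45
= 3.756 g/mL

3.756 g/mL


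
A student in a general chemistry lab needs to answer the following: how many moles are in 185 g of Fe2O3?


M(Fe2O3) = 159.7 g/mol
n = mass/M = 185/159.7 = 1.1584 mol

1.1584 mol


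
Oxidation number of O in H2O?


O is usually -2
Oxidation number: -2

-2


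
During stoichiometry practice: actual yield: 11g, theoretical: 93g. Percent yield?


% yield = actual/theoretical × 100
= 11/93 × 100
= 11.83%

11.83%


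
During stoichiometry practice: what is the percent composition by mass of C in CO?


M(CO) = 1×12.01 + 1×16.0 = 28.01 g/mol
Mass of C = 1 × 12.01 = 12.01 g/mol
% C = 12.01/28.01 × 100 = 42.88%

42.88%


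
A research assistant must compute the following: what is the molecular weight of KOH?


M(KOH) = 1×39.1 + 1×16.0 + 1×1.008
= 39.1 + 16.0 + 1.01
= 56.11 g/mol

56.11 g/mol


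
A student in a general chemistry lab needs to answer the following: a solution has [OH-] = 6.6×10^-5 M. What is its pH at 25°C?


pOH = -log10([OH-]) = -log10(6.6×10^-5)
= 5 - log10(6.6) = 4.18
pH = 14 - pOH = 14 - 4.18 = 9.82

9.82


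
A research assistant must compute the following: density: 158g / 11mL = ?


ρ = mass/volume
= 158/11
= 14.364 g/mL

14.364 g/mL


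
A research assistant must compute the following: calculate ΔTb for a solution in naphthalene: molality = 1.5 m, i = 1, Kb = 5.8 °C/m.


ΔTb = Kb × m × i
= 5.8 × 1.5 × 1
= 8.7 °C

8.7 °C


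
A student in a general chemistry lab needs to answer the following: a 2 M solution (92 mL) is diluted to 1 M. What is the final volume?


C1V1 = C2V2
2 × 92 = 1 × V2
V2 = 184/1 = 184.0 mL

184.0 mL


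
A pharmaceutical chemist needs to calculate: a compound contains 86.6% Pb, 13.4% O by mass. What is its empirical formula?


Assume 100 g sample. Moles of each element:
  Pb: 86.6/207.2 = 0.418 mol
  O: 13.4/16.0 = 0.838 mol
Divide by smallest (0.418):
  Pb: 0.418/0.418 = 1.0
  O: 0.838/0.418 = 2.0
Empirical formula: PbO2

PbO2


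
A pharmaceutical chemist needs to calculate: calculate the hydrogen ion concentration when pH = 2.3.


[H+] = 10^(-pH) = 10^(-2.3)
= 5.01×10^-3 M

5.01×10^-3 M


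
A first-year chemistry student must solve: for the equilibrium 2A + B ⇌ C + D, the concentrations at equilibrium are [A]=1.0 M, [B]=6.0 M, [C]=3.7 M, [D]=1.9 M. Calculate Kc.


Kc = [C][D]/([A]^2[B])
= (3.7^1 × 1.9^1)/(1.0^2 × 6.0^1)
= 7.03/6
= 1.172

1.172


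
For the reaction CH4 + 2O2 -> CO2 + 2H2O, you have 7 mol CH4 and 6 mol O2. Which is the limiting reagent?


Mole ratio available / coefficient:
  CH4: 7/1 = 7.000
  O2: 6/2 = 3.000
Smaller ratio is limiting.

O2


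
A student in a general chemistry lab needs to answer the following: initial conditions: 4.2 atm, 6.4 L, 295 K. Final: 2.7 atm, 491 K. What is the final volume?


P1V1/T1 = P2V2/T2
V2 = P1V1T2/(T1P2)
= 4.2×6.4×491/(295×2.7)
= 16.57 L

16.57 L


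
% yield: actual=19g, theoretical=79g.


% yield = actual/theoretical × 100
= 19/79 × 100
= 24.05%

24.05%


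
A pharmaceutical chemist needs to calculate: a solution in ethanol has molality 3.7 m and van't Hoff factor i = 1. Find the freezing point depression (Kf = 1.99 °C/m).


ΔTf = Kf × m × i
= 1.99 × 3.7 × 1
= 7.363 °C

7.363 °C


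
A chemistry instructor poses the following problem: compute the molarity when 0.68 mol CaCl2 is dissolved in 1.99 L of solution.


M = n/V = 0.68/1.99 = 0.342 mol/L

0.342 M


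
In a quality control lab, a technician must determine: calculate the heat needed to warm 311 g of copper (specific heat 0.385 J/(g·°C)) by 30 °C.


q = mcΔT = 311 × 0.385 × 30
= 3592.05 J

3592.05 J


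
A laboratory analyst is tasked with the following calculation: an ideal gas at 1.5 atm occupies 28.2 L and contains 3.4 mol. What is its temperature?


PV = nRT  (R = 0.08206 L·atm/(mol·K))
T = PV/(nR) = 1.5×28.2/(3.4×0.08206)
= 42.30/0.279004
= 151.61 K

151.61 K


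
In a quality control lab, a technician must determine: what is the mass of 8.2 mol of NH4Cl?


M(NH4Cl) = 53.49 g/mol
mass = n × M = 8.2 × 53.49 = 438.62 g

438.62 g


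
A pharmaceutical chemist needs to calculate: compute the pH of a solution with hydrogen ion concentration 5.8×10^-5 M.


pH = -log10([H+]) = -log10(5.8×10^-5)
= 5 - log10(5.8)
= 5 - 0.76
= 4.24

4.24


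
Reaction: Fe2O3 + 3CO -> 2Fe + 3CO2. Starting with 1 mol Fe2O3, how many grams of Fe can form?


Mole ratio Fe:Fe2O3 = 2:1
n(Fe) = 1 × 2/1 = 2.000 mol
mass = 2.000 × 55.85 = 111.7 g

111.7 g


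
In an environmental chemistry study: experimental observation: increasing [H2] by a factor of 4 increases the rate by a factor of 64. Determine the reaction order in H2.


rate ∝ [H2]^n
4^n = 64 → n = 3
Order in H2: 3

3


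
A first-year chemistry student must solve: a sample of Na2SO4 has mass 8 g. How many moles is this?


M(Na2SO4) = 142.05 g/mol
n = mass/M = 8/142.05 = 0.0563 mol

0.0563 mol


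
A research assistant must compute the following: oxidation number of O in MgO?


O is usually -2
Oxidation number: -2

-2


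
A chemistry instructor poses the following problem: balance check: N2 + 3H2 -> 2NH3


Equation: N2 + 3H2 -> 2NH3
Check atoms: H: 6=6, N: 2=2
Balanced

Yes, balanced


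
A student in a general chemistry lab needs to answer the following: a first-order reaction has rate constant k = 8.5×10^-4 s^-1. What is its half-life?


t½ = ln2/k = 0.693147/(8.5×10^-4 s^-1)
= 815.5 s

815.5 s


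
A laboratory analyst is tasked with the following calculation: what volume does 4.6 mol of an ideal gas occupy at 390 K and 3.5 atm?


PV = nRT  (R = 0.08206 L·atm/(mol·K))
V = nRT/P = 4.6×0.08206×390/3.5
= 42.062 L

42.062 L


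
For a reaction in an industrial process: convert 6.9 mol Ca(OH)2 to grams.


M(Ca(OH)2) = 74.1 g/mol
mass = n × M = 6.9 × 74.1 = 511.29 g

511.29 g


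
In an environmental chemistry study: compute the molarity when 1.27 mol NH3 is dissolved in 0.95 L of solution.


M = n/V = 1.27/0.95 = 1.337 mol/L

1.337 M


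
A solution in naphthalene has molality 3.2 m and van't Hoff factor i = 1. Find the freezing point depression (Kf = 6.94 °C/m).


ΔTf = Kf × m × i
= 6.94 × 3.2 × 1
= 22.208 °C

22.208 °C


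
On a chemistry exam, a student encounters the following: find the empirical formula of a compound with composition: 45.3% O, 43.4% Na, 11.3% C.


Assume 100 g sample. Moles of each element:
  O: 45.3/16.0 = 2.831 mol
  Na: 43.4/22.99 = 1.888 mol
  C: 11.3/12.01 = 0.941 mol
Divide by smallest (0.941):
  O: 2.831/0.941 = 3.01
  Na: 1.888/0.941 = 2.01
  C: 0.941/0.941 = 1.0
Empirical formula: Na2CO3

Na2CO3


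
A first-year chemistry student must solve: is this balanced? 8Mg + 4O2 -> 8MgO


Equation: 8Mg + 4O2 -> 8MgO
Check atoms: Mg: 8=8, O: 8=8
Balanced

Yes, balanced


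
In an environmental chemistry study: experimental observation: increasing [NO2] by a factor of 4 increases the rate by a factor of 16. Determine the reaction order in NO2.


rate ∝ [NO2]^n
4^n = 16 → n = 2
Order in NO2: 2

2


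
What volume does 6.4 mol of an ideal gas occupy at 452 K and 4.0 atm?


PV = nRT  (R = 0.08206 L·atm/(mol·K))
V = nRT/P = 6.4×0.08206×452/4.0
= 59.346 L

59.346 L


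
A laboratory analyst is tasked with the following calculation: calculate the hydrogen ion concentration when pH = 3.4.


[H+] = 10^(-pH) = 10^(-3.4)
= 3.98×10^-4 M

3.98×10^-4 M


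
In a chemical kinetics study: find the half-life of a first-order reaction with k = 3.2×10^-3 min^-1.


t½ = ln2/k = 0.693147/(3.2×10^-3 min^-1)
= 216.6 min

216.6 min


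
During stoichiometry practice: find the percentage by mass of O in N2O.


M(N2O) = 2×14.01 + 1×16.0 = 44.02 g/mol
Mass of O = 1 × 16.0 = 16.00 g/mol
% O = 16.00/44.02 × 100 = 36.35%

36.35%


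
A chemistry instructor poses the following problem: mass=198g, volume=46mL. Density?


ρ = mass/volume
= 198/46
= 4.304 g/mL

4.304 g/mL


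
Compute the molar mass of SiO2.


M(SiO2) = 1×28.09 + 2×16.0
= 28.09 + 32.0
= 60.09 g/mol

60.09 g/mol


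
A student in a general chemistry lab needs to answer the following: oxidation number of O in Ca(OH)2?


O is usually -2
Oxidation number: -2

-2


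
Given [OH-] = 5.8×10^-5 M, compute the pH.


pOH = -log10([OH-]) = -log10(5.8×10^-5)
= 5 - log10(5.8) = 4.24
pH = 14 - pOH = 14 - 4.24 = 9.76

9.76


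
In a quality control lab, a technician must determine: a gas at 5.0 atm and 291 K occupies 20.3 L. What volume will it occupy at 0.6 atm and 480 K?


P1V1/T1 = P2V2/T2
V2 = P1V1T2/(T1P2)
= 5.0×20.3×480/(291×0.6)
= 279.038 L

279.038 L


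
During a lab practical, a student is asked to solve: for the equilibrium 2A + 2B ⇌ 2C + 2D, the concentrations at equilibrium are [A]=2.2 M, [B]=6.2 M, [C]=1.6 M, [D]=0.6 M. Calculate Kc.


Kc = [C]^2[D]^2/([A]^2[B]^2)
= (1.6^2 × 0.6^2)/(2.2^2 × 6.2^2)
= 0.9216/186.0496
= 0.004954

0.004954


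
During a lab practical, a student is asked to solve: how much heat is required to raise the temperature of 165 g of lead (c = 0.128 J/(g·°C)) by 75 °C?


q = mcΔT = 165 × 0.128 × 75
= 1584.00 J

1584.00 J


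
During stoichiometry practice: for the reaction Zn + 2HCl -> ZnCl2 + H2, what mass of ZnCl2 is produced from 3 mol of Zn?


Mole ratio ZnCl2:Zn = 1:1
n(ZnCl2) = 3 × 1/1 = 3.000 mol
mass = 3.000 × 136.28 = 408.84 g

408.84 g


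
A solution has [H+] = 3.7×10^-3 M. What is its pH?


pH = -log10([H+]) = -log10(3.7×10^-3)
= 3 - log10(3.7)
= 3 - 0.57
= 2.43

2.43


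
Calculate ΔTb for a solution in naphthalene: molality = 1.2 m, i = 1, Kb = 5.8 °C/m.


ΔTb = Kb × m × i
= 5.8 × 1.2 × 1
= 6.96 °C

6.96 °C


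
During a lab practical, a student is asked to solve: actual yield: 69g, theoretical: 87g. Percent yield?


% yield = actual/theoretical × 100
= 69/87 × 100
= 79.31%

79.31%


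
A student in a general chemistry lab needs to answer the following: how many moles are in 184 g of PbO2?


M(PbO2) = 239.2 g/mol
n = mass/M = 184/239.2 = 0.7692 mol

0.7692 mol


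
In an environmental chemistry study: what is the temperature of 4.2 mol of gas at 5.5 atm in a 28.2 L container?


PV = nRT  (R = 0.08206 L·atm/(mol·K))
T = PV/(nR) = 5.5×28.2/(4.2×0.08206)
= 155.10/0.344652
= 450.02 K

450.02 K


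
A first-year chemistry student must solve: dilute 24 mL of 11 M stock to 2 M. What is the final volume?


C1V1 = C2V2
11 × 24 = 2 × V2
V2 = 264/2 = 132.0 mL

132.0 mL


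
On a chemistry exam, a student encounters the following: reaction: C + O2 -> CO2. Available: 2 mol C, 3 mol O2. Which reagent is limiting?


Mole ratio available / coefficient:
  C: 2/1 = 2.000
  O2: 3/1 = 3.000
Smaller ratio is limiting.

C


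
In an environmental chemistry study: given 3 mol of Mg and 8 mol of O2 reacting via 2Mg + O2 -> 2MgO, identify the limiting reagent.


Mole ratio available / coefficient:
  Mg: 3/2 = 1.500
  O2: 8/1 = 8.000
Smaller ratio is limiting.

Mg


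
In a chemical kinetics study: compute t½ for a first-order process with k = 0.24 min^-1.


t½ = ln2/k = 0.693147/(0.24 min^-1)
= 2.888 min

2.888 min


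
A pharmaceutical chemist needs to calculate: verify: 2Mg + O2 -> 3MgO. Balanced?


Equation: 2Mg + O2 -> 3MgO
Check atoms: Mg: 2≠3, O: 2≠3
Not balanced

No, not balanced


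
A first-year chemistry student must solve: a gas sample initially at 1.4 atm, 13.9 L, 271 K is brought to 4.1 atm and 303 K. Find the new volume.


P1V1/T1 = P2V2/T2
V2 = P1V1T2/(T1P2)
= 1.4×13.9×303/(271×4.1)
= 5.307 L

5.307 L


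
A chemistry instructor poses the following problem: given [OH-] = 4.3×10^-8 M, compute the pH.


pOH = -log10([OH-]) = -log10(4.3×10^-8)
= 8 - log10(4.3) = 7.37
pH = 14 - pOH = 14 - 7.37 = 6.63

6.63


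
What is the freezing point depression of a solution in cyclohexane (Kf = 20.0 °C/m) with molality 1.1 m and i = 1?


ΔTf = Kf × m × i
= 20.0 × 1.1 × 1
= 22.0 °C

22.0 °C


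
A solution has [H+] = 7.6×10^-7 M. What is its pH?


pH = -log10([H+]) = -log10(7.6×10^-7)
= 7 - log10(7.6)
= 7 - 0.88
= 6.12

6.12


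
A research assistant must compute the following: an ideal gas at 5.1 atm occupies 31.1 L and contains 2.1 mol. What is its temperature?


PV = nRT  (R = 0.08206 L·atm/(mol·K))
T = PV/(nR) = 5.1×31.1/(2.1×0.08206)
= 158.61/0.172326
= 920.41 K

920.41 K


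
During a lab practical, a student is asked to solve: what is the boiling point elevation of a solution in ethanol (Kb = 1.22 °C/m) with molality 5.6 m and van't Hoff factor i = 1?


ΔTb = Kb × m × i
= 1.22 × 5.6 × 1
= 6.832 °C

6.832 °C


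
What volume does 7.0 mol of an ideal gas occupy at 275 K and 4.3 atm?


PV = nRT  (R = 0.08206 L·atm/(mol·K))
V = nRT/P = 7.0×0.08206×275/4.3
= 36.736 L

36.736 L


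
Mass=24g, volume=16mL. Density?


ρ = mass/volume
= 24/16
= 1.5 g/mL

1.5 g/mL


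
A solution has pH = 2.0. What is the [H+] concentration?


[H+] = 10^(-pH) = 10^(-2.0)
= 1.0×10^-2 M

1.0×10^-2 M


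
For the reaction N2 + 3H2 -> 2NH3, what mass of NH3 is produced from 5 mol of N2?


Mole ratio NH3:N2 = 2:1
n(NH3) = 5 × 2/1 = 10.000 mol
mass = 10.000 × 17.03 = 170.3 g

170.3 g


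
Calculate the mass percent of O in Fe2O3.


M(Fe2O3) = 2×55.85 + 3×16.0 = 159.70 g/mol
Mass of O = 3 × 16.0 = 48.00 g/mol
% O = 48.00/159.70 × 100 = 30.06%

30.06%


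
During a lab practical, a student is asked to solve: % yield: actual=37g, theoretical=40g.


% yield = actual/theoretical × 100
= 37/40 × 100
= 92.5%

92.5%


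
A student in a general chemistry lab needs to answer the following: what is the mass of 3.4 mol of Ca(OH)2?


M(Ca(OH)2) = 74.1 g/mol
mass = n × M = 3.4 × 74.1 = 251.94 g

251.94 g


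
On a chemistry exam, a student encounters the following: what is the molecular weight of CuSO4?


M(CuSO4) = 1×63.55 + 1×32.07 + 4×16.0
= 63.55 + 32.07 + 64.0
= 159.62 g/mol

159.62 g/mol


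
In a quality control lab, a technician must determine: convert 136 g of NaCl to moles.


M(NaCl) = 58.44 g/mol
n = mass/M = 136/58.44 = 2.3272 mol

2.3272 mol


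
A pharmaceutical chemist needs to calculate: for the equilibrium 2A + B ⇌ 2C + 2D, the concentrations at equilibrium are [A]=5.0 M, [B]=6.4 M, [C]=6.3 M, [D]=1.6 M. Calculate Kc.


Kc = [C]^2[D]^2/([A]^2[B])
= (6.3^2 × 1.6^2)/(5.0^2 × 6.4^1)
= 101.6064/160
= 0.6350

0.6350


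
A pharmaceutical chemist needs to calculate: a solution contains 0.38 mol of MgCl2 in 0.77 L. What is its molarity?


M = n/V = 0.38/0.77 = 0.494 mol/L

0.494 M


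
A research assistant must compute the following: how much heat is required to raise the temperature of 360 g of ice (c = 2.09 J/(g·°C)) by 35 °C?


q = mcΔT = 360 × 2.09 × 35
= 26334.00 J

26334.00 J


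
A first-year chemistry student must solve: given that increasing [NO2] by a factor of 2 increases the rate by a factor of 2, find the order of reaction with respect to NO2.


rate ∝ [NO2]^n
2^n = 2 → n = 1
Order in NO2: 1

1


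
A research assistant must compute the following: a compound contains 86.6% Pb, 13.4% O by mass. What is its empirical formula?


Assume 100 g sample. Moles of each element:
  Pb: 86.6/207.2 = 0.418 mol
  O: 13.4/16.0 = 0.838 mol
Divide by smallest (0.418):
  Pb: 0.418/0.418 = 1.0
  O: 0.838/0.418 = 2.0
Empirical formula: PbO2

PbO2


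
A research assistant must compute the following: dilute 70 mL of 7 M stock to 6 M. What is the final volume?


C1V1 = C2V2
7 × 70 = 6 × V2
V2 = 490/6 = 81.67 mL

81.67 mL


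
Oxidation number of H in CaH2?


H with a metal (hydride): -1
Oxidation number: -1

-1


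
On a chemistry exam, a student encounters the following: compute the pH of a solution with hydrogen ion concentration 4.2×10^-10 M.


pH = -log10([H+]) = -log10(4.2×10^-10)
= 10 - log10(4.2)
= 10 - 0.62
= 9.38

9.38


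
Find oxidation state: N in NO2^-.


x + 2(-2) = -1, so x = +3
Oxidation number: +3

+3


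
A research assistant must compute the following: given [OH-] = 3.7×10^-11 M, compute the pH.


pOH = -log10([OH-]) = -log10(3.7×10^-11)
= 11 - log10(3.7) = 10.43
pH = 14 - pOH = 14 - 10.43 = 3.57

3.57


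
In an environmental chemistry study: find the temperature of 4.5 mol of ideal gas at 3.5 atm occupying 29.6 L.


PV = nRT  (R = 0.08206 L·atm/(mol·K))
T = PV/(nR) = 3.5×29.6/(4.5×0.08206)
= 103.60/0.369270
= 280.55 K

280.55 K


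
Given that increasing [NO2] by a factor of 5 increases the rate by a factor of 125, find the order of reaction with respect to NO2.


rate ∝ [NO2]^n
5^n = 125 → n = 3
Order in NO2: 3

3


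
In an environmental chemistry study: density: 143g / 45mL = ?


ρ = mass/volume
= 143/45
= 3.178 g/mL

3.178 g/mL


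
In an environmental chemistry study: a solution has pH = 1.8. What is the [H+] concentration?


[H+] = 10^(-pH) = 10^(-1.8)
= 1.58×10^-2 M

1.58×10^-2 M


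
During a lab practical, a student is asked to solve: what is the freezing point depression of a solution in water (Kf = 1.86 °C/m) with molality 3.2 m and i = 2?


ΔTf = Kf × m × i
= 1.86 × 3.2 × 2
= 11.904 °C

11.904 °C


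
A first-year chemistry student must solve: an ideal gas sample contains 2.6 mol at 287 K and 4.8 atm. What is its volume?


PV = nRT  (R = 0.08206 L·atm/(mol·K))
V = nRT/P = 2.6×0.08206×287/4.8
= 12.757 L

12.757 L


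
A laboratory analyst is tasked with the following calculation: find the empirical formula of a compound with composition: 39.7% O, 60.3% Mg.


Assume 100 g sample. Moles of each element:
  O: 39.7/16.0 = 2.481 mol
  Mg: 60.3/24.31 = 2.48 mol
Divide by smallest (2.48):
  O: 2.481/2.48 = 1.0
  Mg: 2.48/2.48 = 1.0
Empirical formula: MgO

MgO


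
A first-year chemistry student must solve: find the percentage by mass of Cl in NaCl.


M(NaCl) = 1×22.99 + 1×35.45 = 58.44 g/mol
Mass of Cl = 1 × 35.45 = 35.45 g/mol
% Cl = 35.45/58.44 × 100 = 60.66%

60.66%


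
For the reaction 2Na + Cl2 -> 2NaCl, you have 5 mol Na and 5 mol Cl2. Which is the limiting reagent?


Mole ratio available / coefficient:
  Na: 5/2 = 2.500
  Cl2: 5/1 = 5.000
Smaller ratio is limiting.

Na


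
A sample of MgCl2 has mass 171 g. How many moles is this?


M(MgCl2) = 95.21 g/mol
n = mass/M = 171/95.21 = 1.796 mol

1.796 mol


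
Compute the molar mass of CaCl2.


M(CaCl2) = 1×40.08 + 2×35.45
= 40.08 + 70.9
= 110.98 g/mol

110.98 g/mol


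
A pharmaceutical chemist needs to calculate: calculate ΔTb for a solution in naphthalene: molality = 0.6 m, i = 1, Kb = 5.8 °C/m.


ΔTb = Kb × m × i
= 5.8 × 0.6 × 1
= 3.48 °C

3.48 °C


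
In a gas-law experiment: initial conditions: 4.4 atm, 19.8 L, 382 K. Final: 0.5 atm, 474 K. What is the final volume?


P1V1/T1 = P2V2/T2
V2 = P1V1T2/(T1P2)
= 4.4×19.8×474/(382×0.5)
= 216.204 L

216.204 L


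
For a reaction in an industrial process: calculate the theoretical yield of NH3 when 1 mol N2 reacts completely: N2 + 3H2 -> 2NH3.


Mole ratio NH3:N2 = 2:1
n(NH3) = 1 × 2/1 = 2.000 mol
mass = 2.000 × 17.03 = 34.06 g

34.06 g


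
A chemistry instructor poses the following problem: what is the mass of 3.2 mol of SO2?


M(SO2) = 64.07 g/mol
mass = n × M = 3.2 × 64.07 = 205.02 g

205.02 g


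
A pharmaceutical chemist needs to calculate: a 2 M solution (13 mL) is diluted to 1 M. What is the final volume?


C1V1 = C2V2
2 × 13 = 1 × V2
V2 = 26/1 = 26.0 mL

26.0 mL


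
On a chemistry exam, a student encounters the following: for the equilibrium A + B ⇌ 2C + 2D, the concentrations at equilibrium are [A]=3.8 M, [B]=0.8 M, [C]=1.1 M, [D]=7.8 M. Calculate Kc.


Kc = [C]^2[D]^2/([A][B])
= (1.1^2 × 7.8^2)/(3.8^1 × 0.8^1)
= 73.6164/3.04
= 24.22

24.22


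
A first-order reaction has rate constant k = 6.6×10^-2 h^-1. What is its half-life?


t½ = ln2/k = 0.693147/(6.6×10^-2 h^-1)
= 10.50 h

10.50 h


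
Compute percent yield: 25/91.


% yield = actual/theoretical × 100
= 25/91 × 100
= 27.47%

27.47%


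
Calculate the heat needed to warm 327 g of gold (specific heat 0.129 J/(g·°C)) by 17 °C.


q = mcΔT = 327 × 0.129 × 17
= 717.11 J

717.11 J


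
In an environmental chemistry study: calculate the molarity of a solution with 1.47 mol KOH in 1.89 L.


M = n/V = 1.47/1.89 = 0.778 mol/L

0.778 M


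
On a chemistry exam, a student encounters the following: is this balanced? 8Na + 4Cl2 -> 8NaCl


Equation: 8Na + 4Cl2 -> 8NaCl
Check atoms: Cl: 8=8, Na: 8=8
Balanced

Yes, balanced


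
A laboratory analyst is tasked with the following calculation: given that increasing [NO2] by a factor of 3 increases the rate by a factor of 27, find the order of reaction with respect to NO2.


rate ∝ [NO2]^n
3^n = 27 → n = 3
Order in NO2: 3

3


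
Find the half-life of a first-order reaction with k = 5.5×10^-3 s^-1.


t½ = ln2/k = 0.693147/(5.5×10^-3 s^-1)
= 126.0 s

126.0 s


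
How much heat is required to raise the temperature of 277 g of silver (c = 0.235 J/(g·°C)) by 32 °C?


q = mcΔT = 277 × 0.235 × 32
= 2083.04 J

2083.04 J


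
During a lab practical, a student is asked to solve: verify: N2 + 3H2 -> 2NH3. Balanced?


Equation: N2 + 3H2 -> 2NH3
Check atoms: H: 6=6, N: 2=2
Balanced

Yes, balanced


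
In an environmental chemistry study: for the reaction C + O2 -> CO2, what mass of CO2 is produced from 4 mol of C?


Mole ratio CO2:C = 1:1
n(CO2) = 4 × 1/1 = 4.000 mol
mass = 4.000 × 44.01 = 176.04 g

176.04 g


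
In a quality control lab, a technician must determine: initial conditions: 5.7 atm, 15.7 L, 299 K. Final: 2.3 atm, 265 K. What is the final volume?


P1V1/T1 = P2V2/T2
V2 = P1V1T2/(T1P2)
= 5.7×15.7×265/(299×2.3)
= 34.484 L

34.484 L


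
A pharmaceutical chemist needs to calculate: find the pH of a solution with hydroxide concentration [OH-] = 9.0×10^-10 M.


pOH = -log10([OH-]) = -log10(9.0×10^-10)
= 10 - log10(9.0) = 9.05
pH = 14 - pOH = 14 - 9.05 = 4.95

4.95


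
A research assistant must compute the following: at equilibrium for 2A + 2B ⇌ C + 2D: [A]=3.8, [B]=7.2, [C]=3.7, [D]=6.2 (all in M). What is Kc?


Kc = [C][D]^2/([A]^2[B]^2)
= (3.7^1 × 6.2^2)/(3.8^2 × 7.2^2)
= 142.228/748.5696
= 0.1900

0.1900


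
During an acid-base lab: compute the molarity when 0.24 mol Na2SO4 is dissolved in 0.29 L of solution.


M = n/V = 0.24/0.29 = 0.828 mol/L

0.828 M


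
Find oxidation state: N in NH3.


x + 3(+1) = 0, so x = -3
Oxidation number: -3

-3


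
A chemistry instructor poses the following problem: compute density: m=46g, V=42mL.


ρ = mass/volume
= 46/42
= 1.095 g/mL

1.095 g/mL


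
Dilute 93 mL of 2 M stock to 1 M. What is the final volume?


C1V1 = C2V2
2 × 93 = 1 × V2
V2 = 186/1 = 186.0 mL

186.0 mL


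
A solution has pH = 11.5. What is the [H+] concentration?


[H+] = 10^(-pH) = 10^(-11.5)
= 3.16×10^-12 M

3.16×10^-12 M


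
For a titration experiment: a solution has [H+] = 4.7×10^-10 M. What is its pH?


pH = -log10([H+]) = -log10(4.7×10^-10)
= 10 - log10(4.7)
= 10 - 0.67
= 9.33

9.33


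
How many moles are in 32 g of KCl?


M(KCl) = 74.55 g/mol
n = mass/M = 32/74.55 = 0.4292 mol

0.4292 mol


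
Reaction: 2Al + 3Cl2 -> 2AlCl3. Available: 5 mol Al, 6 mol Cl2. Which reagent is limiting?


Mole ratio available / coefficient:
  Al: 5/2 = 2.500
  Cl2: 6/3 = 2.000
Smaller ratio is limiting.

Cl2


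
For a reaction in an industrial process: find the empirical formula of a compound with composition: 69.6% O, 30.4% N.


Assume 100 g sample. Moles of each element:
  O: 69.6/16.0 = 4.35 mol
  N: 30.4/14.01 = 2.17 mol
Divide by smallest (2.17):
  O: 4.35/2.17 = 2.0
  N: 2.17/2.17 = 1.0
Empirical formula: NO2

NO2


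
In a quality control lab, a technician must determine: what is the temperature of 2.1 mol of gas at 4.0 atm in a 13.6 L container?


PV = nRT  (R = 0.08206 L·atm/(mol·K))
T = PV/(nR) = 4.0×13.6/(2.1×0.08206)
= 54.40/0.172326
= 315.68 K

315.68 K


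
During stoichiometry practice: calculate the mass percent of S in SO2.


M(SO2) = 1×32.07 + 2×16.0 = 64.07 g/mol
Mass of S = 1 × 32.07 = 32.07 g/mol
% S = 32.07/64.07 × 100 = 50.05%

50.05%


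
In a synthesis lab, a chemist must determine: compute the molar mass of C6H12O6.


M(C6H12O6) = 6×12.01 + 12×1.008 + 6×16.0
= 72.06 + 12.1 + 96.0
= 180.16 g/mol

180.16 g/mol


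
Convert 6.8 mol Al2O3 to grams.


M(Al2O3) = 101.96 g/mol
mass = n × M = 6.8 × 101.96 = 693.33 g

693.33 g


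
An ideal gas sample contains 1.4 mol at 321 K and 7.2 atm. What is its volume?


PV = nRT  (R = 0.08206 L·atm/(mol·K))
V = nRT/P = 1.4×0.08206×321/7.2
= 5.122 L

5.122 L


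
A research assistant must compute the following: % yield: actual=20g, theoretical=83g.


% yield = actual/theoretical × 100
= 20/83 × 100
= 24.1%

24.1%


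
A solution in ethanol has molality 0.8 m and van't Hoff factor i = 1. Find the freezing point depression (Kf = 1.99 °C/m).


ΔTf = Kf × m × i
= 1.99 × 0.8 × 1
= 1.592 °C

1.592 °C


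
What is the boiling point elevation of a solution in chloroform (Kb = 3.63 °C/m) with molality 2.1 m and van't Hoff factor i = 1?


ΔTb = Kb × m × i
= 3.63 × 2.1 × 1
= 7.623 °C

7.623 °C


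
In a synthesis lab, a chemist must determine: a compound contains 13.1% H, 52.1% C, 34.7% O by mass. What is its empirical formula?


Assume 100 g sample. Moles of each element:
  H: 13.1/1.008 = 12.996 mol
  C: 52.1/12.01 = 4.338 mol
  O: 34.7/16.0 = 2.169 mol
Divide by smallest (2.169):
  H: 12.996/2.169 = 5.99
  C: 4.338/2.169 = 2.0
  O: 2.169/2.169 = 1.0
Empirical formula: C2H6O

C2H6O


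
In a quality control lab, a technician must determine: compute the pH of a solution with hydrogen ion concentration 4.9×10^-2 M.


pH = -log10([H+]) = -log10(4.9×10^-2)
= 2 - log10(4.9)
= 2 - 0.69
= 1.31

1.31


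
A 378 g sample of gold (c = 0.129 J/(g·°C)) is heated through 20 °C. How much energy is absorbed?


q = mcΔT = 378 × 0.129 × 20
= 975.24 J

975.24 J


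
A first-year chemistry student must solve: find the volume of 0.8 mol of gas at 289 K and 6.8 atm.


PV = nRT  (R = 0.08206 L·atm/(mol·K))
V = nRT/P = 0.8×0.08206×289/6.8
= 2.79 L

2.79 L


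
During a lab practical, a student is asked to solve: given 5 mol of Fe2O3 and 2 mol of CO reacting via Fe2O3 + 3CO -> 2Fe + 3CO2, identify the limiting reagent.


Mole ratio available / coefficient:
  Fe2O3: 5/1 = 5.000
  CO: 2/3 = 0.667
Smaller ratio is limiting.

CO


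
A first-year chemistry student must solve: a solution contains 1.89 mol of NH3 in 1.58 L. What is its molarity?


M = n/V = 1.89/1.58 = 1.196 mol/L

1.196 M


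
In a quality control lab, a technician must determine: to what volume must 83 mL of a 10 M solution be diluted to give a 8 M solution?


C1V1 = C2V2
10 × 83 = 8 × V2
V2 = 830/8 = 103.75 mL

103.75 mL


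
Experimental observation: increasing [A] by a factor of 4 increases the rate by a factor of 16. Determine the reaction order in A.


rate ∝ [A]^n
4^n = 16 → n = 2
Order in A: 2

2


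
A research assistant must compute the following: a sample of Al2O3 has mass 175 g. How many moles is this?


M(Al2O3) = 101.96 g/mol
n = mass/M = 175/101.96 = 1.7164 mol

1.7164 mol


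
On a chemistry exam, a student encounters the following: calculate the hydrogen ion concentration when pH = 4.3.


[H+] = 10^(-pH) = 10^(-4.3)
= 5.01×10^-5 M

5.01×10^-5 M


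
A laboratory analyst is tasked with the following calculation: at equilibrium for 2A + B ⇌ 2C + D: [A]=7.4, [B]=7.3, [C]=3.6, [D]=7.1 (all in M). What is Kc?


Kc = [C]^2[D]/([A]^2[B])
= (3.6^2 × 7.1^1)/(7.4^2 × 7.3^1)
= 92.016/399.748
= 0.2302

0.2302


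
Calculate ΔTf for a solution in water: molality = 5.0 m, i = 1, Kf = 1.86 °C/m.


ΔTf = Kf × m × i
= 1.86 × 5.0 × 1
= 9.3 °C

9.3 °C


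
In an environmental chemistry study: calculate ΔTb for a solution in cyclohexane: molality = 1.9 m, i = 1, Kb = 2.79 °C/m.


ΔTb = Kb × m × i
= 2.79 × 1.9 × 1
= 5.301 °C

5.301 °C


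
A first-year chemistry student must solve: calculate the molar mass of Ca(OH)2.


M(Ca(OH)2) = 1×40.08 + 2×16.0 + 2×1.008
= 40.08 + 32.0 + 2.02
= 74.1 g/mol

74.1 g/mol


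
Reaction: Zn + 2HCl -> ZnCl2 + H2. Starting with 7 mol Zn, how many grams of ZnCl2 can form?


Mole ratio ZnCl2:Zn = 1:1
n(ZnCl2) = 7 × 1/1 = 7.000 mol
mass = 7.000 × 136.28 = 953.96 g

953.96 g


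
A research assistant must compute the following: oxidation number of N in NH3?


x + 3(+1) = 0, so x = -3
Oxidation number: -3

-3


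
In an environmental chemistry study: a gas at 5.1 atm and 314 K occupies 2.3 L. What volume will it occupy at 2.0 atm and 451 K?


P1V1/T1 = P2V2/T2
V2 = P1V1T2/(T1P2)
= 5.1×2.3×451/(314×2.0)
= 8.424 L

8.424 L


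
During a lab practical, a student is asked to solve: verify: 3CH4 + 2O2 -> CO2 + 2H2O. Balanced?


Equation: 3CH4 + 2O2 -> CO2 + 2H2O
Check atoms: C: 3≠1, H: 12≠4, O: 4=4
Not balanced

No, not balanced


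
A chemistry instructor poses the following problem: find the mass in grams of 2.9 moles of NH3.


M(NH3) = 17.03 g/mol
mass = n × M = 2.9 × 17.03 = 49.39 g

49.39 g


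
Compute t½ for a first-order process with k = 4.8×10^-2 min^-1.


t½ = ln2/k = 0.693147/(4.8×10^-2 min^-1)
= 14.44 min

14.44 min


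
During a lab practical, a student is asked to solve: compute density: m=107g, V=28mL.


ρ = mass/volume
= 107/28
= 3.821 g/mL

3.821 g/mL


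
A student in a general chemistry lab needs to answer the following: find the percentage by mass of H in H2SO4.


M(H2SO4) = 2×1.008 + 1×32.07 + 4×16.0 = 98.086 g/mol
Mass of H = 2 × 1.008 = 2.016 g/mol
% H = 2.016/98.086 × 100 = 2.06%

2.06%


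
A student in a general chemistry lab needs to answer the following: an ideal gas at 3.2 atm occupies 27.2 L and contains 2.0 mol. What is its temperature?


PV = nRT  (R = 0.08206 L·atm/(mol·K))
T = PV/(nR) = 3.2×27.2/(2.0×0.08206)
= 87.04/0.164120
= 530.34 K

530.34 K


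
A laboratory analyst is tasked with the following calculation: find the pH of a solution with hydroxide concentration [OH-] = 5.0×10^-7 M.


pOH = -log10([OH-]) = -log10(5.0×10^-7)
= 7 - log10(5.0) = 6.3
pH = 14 - pOH = 14 - 6.3 = 7.7

7.7


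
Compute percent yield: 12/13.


% yield = actual/theoretical × 100
= 12/13 × 100
= 92.31%

92.31%


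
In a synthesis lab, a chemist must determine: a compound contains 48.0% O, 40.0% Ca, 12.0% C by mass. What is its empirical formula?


Assume 100 g sample. Moles of each element:
  O: 48.0/16.0 = 3.0 mol
  Ca: 40.0/40.08 = 0.998 mol
  C: 12.0/12.01 = 0.999 mol
Divide by smallest (0.998):
  O: 3.0/0.998 = 3.01
  Ca: 0.998/0.998 = 1.0
  C: 0.999/0.998 = 1.0
Empirical formula: CaCO3

CaCO3


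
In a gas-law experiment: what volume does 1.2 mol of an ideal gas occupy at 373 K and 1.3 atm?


PV = nRT  (R = 0.08206 L·atm/(mol·K))
V = nRT/P = 1.2×0.08206×373/1.3
= 28.254 L

28.254 L


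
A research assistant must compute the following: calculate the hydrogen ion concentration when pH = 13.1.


[H+] = 10^(-pH) = 10^(-13.1)
= 7.94×10^-14 M

7.94×10^-14 M


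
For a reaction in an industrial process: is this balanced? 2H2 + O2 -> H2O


Equation: 2H2 + O2 -> H2O
Check atoms: H: 4≠2, O: 2≠1
Not balanced

No, not balanced


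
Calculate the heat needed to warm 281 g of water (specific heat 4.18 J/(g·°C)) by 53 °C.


q = mcΔT = 281 × 4.18 × 53
= 62252.74 J

62252.74 J


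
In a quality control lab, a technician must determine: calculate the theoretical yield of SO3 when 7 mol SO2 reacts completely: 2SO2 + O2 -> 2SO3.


Mole ratio SO3:SO2 = 2:2
n(SO3) = 7 × 2/2 = 7.000 mol
mass = 7.000 × 80.07 = 560.49 g

560.49 g


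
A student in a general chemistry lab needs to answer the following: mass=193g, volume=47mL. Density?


ρ = mass/volume
= 193/47
= 4.106 g/mL

4.106 g/mL


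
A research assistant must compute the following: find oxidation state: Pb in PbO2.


x + 2(-2) = 0, so x = +4
Oxidation number: +4

+4


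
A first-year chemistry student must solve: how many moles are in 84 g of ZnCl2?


M(ZnCl2) = 136.28 g/mol
n = mass/M = 84/136.28 = 0.6164 mol

0.6164 mol


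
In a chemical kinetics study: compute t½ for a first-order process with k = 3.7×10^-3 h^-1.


t½ = ln2/k = 0.693147/(3.7×10^-3 h^-1)
= 187.3 h

187.3 h


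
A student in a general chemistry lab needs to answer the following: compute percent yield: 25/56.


% yield = actual/theoretical × 100
= 25/56 × 100
= 44.64%

44.64%


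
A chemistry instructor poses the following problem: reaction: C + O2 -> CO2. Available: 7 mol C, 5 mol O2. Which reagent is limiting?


Mole ratio available / coefficient:
  C: 7/1 = 7.000
  O2: 5/1 = 5.000
Smaller ratio is limiting.

O2


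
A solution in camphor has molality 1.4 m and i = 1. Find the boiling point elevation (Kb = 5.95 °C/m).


ΔTb = Kb × m × i
= 5.95 × 1.4 × 1
= 8.33 °C

8.33 °C


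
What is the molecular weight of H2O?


M(H2O) = 2×1.008 + 1×16.0
= 2.02 + 16.0
= 18.02 g/mol

18.02 g/mol


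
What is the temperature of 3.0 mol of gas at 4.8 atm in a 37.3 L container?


PV = nRT  (R = 0.08206 L·atm/(mol·K))
T = PV/(nR) = 4.8×37.3/(3.0×0.08206)
= 179.04/0.246180
= 727.27 K

727.27 K
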